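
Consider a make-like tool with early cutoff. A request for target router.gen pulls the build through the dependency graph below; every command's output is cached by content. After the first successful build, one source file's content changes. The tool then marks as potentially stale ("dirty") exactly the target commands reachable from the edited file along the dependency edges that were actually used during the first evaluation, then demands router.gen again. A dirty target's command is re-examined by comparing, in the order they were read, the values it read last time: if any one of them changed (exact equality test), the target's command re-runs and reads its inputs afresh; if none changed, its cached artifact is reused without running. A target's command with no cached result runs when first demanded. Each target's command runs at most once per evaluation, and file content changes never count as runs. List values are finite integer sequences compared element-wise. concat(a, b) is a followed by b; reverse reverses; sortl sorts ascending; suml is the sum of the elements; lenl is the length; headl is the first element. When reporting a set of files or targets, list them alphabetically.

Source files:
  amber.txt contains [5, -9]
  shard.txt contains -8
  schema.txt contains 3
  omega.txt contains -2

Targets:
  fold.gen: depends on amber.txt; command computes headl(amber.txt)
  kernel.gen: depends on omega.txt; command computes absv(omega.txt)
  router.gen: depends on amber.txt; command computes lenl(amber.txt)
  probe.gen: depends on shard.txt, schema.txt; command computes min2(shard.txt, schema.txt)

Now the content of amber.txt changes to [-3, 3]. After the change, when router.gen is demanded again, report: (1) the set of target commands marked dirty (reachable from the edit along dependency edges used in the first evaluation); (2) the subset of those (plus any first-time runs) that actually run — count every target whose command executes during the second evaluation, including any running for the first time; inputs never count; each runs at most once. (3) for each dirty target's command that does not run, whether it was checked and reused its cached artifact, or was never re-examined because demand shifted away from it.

First demand of the output computes:
  router.gen = lenl([5, -9]) = 2

After the edit, cleaning proceeds:
  router.gen: a read changed (amber.txt [5, -9]->[-3, 3]) — executes, giving 2 — identical to its old value.

The edit dirties: router.gen.
1 target commands run: router.gen.
No dirty target's command escaped a run.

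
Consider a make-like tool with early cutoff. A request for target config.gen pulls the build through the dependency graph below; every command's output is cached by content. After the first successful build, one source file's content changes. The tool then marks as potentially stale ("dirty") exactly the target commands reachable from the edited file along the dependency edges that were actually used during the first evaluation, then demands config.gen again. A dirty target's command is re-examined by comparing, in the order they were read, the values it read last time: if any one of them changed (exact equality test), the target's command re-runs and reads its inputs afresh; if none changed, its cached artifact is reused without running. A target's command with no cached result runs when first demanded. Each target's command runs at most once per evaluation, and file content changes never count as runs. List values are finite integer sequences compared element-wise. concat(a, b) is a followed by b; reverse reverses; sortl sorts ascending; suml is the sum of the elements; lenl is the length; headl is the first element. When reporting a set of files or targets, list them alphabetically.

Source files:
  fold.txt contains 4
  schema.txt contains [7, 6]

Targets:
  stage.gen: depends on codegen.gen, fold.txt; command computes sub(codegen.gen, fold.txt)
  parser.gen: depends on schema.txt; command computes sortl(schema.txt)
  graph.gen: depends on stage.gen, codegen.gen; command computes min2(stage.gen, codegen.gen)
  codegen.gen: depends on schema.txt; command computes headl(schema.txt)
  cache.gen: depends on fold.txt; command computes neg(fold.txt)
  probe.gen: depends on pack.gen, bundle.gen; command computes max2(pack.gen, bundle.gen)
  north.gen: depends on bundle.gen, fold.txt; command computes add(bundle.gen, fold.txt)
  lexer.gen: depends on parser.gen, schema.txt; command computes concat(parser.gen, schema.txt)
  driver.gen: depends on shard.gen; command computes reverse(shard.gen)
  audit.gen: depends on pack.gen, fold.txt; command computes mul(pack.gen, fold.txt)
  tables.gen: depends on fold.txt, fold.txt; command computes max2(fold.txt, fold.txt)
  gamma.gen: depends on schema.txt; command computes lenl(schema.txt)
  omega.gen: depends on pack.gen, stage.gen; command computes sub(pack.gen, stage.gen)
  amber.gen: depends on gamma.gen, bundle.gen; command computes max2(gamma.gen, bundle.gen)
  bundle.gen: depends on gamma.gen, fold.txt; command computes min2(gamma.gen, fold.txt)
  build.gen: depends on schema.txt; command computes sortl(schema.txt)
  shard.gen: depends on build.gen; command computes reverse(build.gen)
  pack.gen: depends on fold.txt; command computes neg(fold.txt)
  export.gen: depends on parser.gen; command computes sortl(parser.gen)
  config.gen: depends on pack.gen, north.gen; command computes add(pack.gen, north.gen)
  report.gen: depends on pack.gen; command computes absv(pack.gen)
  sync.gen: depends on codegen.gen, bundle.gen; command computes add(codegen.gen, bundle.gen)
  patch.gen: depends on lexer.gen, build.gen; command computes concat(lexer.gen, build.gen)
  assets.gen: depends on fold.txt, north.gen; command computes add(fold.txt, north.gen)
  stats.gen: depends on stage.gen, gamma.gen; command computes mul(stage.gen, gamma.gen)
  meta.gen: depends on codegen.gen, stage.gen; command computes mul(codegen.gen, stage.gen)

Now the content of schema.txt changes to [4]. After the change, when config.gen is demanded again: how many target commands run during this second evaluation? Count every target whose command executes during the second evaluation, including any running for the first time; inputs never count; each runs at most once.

First demand of the output computes:
  gamma.gen = lenl([7, 6]) = 2
  bundle.gen = min2(2, 4) = 2
  north.gen = add(2, 4) = 6
  pack.gen = neg(4) = -4
  config.gen = add(-4, 6) = 2

After the edit, cleaning proceeds:
  gamma.gen: a read changed (schema.txt [7, 6]->[4]) — executes, giving 1.
  bundle.gen: a read changed (gamma.gen 2->1) — executes, giving 1.
  north.gen: a read changed (bundle.gen 2->1) — executes, giving 5.
  config.gen: a read changed (north.gen 6->5) — executes, giving 1.

4 target commands run: bundle.gen, config.gen, gamma.gen, north.gen.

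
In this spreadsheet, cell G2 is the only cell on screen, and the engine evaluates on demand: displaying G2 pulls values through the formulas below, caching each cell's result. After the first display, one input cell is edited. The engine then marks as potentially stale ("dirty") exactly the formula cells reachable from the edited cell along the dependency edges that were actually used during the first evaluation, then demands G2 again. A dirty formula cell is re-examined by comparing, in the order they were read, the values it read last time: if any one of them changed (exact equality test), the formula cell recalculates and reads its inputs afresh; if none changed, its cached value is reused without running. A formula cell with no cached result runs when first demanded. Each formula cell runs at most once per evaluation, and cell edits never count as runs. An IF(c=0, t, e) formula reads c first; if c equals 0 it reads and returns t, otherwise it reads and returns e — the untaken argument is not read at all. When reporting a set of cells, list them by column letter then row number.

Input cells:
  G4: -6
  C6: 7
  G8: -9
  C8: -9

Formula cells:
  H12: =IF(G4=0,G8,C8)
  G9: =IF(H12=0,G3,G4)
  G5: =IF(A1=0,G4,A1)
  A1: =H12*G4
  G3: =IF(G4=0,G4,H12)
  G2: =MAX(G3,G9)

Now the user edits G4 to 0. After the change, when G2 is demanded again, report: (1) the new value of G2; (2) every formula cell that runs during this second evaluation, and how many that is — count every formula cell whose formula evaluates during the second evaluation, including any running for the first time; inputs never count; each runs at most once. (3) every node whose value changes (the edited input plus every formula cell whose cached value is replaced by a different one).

G2 now evaluates to 0.
Run set: G2, G3, G9, H12 (4 run).
Changed values: G2, G3, G4, G9.

Initial pass — values computed on the first demand:
  H12 = IF(G4=0: G4=-6 -> else branch C8) = -9
  G3 = IF(G4=0: G4=-6 -> else branch H12) = -9
  G9 = IF(H12=0: H12=-9 -> else branch G4) = -6
  G2 = MAX(-9, -6) = -6

Second demand — change propagation:
  H12: re-runs because G4 -6->0; new result -9 (unchanged).
  G3: re-runs because G4 -6->0; new result 0.
  G9: re-runs because G4 -6->0; new result 0.
  G2: re-runs because G3 -9->0; G9 -6->0; new result 0.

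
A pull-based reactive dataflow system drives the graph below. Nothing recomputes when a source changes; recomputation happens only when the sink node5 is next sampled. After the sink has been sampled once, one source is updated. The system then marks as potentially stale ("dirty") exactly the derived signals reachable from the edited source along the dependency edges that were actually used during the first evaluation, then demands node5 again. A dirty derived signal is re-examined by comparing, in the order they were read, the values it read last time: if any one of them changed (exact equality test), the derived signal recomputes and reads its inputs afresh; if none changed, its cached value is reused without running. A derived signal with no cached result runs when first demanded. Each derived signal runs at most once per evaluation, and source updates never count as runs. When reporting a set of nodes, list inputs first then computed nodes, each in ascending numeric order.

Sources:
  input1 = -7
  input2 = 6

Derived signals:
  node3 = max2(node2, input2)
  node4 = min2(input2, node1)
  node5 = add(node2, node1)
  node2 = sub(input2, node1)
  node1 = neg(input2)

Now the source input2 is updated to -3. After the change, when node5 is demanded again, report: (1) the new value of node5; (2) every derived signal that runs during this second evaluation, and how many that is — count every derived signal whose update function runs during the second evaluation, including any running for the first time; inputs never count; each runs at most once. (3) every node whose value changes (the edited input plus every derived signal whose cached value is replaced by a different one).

New value of node5: -3.
Derived signals that run: node1, node2, node5 — 3 in total.
Values that change: input2, node1, node2, node5.

First evaluation (everything demanded from the output):
  node1 = neg(6) = -6
  node2 = sub(6, -6) = 12
  node5 = add(12, -6) = 6

Propagation after the edit:
  node1: runs — input2 6->-3; result 3.
  node2: runs — input2 6->-3; node1 -6->3; result -6.
  node5: runs — node2 12->-6; node1 -6->3; result -3.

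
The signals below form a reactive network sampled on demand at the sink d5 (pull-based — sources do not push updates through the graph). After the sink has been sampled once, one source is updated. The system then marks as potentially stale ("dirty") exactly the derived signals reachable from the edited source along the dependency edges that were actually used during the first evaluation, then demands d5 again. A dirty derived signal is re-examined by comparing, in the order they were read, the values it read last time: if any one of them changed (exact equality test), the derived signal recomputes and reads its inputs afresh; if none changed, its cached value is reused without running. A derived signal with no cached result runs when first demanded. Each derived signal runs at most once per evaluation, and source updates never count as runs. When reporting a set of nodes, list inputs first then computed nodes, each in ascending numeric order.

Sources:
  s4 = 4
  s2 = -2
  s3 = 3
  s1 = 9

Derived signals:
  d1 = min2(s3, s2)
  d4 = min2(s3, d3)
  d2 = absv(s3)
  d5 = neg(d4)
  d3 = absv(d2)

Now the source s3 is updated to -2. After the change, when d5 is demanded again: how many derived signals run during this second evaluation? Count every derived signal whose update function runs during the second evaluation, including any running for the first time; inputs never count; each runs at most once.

Initial pass — values computed on the first demand:
  d2 = absv(3) = 3
  d3 = absv(3) = 3
  d4 = min2(3, 3) = 3
  d5 = neg(3) = -3

Second demand — change propagation:
  d2: re-runs because s3 3->-2; new result 2.
  d3: re-runs because d2 3->2; new result 2.
  d4: re-runs because s3 3->-2; d3 3->2; new result -2.
  d5: re-runs because d4 3->-2; new result 2.

Run set: d2, d3, d4, d5 (4 run).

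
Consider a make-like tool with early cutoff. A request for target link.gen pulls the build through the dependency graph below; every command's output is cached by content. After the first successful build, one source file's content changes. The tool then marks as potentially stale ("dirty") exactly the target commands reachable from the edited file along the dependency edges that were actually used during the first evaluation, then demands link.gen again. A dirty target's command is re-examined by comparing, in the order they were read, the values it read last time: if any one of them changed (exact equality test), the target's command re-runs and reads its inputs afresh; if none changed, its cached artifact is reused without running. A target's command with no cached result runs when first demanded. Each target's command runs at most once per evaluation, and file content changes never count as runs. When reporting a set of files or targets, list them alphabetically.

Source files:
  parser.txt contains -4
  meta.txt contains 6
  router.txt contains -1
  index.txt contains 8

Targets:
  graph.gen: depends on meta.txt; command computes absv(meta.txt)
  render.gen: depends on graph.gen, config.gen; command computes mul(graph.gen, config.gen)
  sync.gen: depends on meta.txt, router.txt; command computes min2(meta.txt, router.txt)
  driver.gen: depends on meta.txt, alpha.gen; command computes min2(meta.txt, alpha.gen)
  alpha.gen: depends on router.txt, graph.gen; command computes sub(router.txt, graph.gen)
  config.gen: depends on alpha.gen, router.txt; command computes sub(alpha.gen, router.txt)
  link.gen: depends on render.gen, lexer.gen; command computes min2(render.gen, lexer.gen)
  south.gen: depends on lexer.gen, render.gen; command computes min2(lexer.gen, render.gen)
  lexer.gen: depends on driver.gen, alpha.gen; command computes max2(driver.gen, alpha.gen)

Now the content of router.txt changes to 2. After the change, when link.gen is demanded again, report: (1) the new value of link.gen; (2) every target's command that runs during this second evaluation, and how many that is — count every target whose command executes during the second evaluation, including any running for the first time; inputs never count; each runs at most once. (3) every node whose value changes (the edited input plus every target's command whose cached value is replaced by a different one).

Demanding link.gen again yields -36.
5 target commands run: alpha.gen, config.gen, driver.gen, lexer.gen, link.gen.
The nodes whose values change: alpha.gen, driver.gen, lexer.gen, router.txt.
Note where the cutoff bites: render.gen is checked, finds nothing changed, and keeps its cache.

First demand of the output computes:
  graph.gen = absv(6) = 6
  alpha.gen = sub(-1, 6) = -7
  config.gen = sub(-7, -1) = -6
  driver.gen = min2(6, -7) = -7
  lexer.gen = max2(-7, -7) = -7
  render.gen = mul(6, -6) = -36
  link.gen = min2(-36, -7) = -36

After the edit, cleaning proceeds:
  alpha.gen: a read changed (router.txt -1->2) — executes, giving -4.
  config.gen: a read changed (alpha.gen -7->-4; router.txt -1->2) — executes, giving -6 — identical to its old value.
  driver.gen: a read changed (alpha.gen -7->-4) — executes, giving -4.
  lexer.gen: a read changed (driver.gen -7->-4; alpha.gen -7->-4) — executes, giving -4.
  render.gen: dirty, but its reads are unchanged (graph.gen unchanged, config.gen unchanged); cached -36 stands.
  link.gen: a read changed (lexer.gen -7->-4) — executes, giving -36 — identical to its old value.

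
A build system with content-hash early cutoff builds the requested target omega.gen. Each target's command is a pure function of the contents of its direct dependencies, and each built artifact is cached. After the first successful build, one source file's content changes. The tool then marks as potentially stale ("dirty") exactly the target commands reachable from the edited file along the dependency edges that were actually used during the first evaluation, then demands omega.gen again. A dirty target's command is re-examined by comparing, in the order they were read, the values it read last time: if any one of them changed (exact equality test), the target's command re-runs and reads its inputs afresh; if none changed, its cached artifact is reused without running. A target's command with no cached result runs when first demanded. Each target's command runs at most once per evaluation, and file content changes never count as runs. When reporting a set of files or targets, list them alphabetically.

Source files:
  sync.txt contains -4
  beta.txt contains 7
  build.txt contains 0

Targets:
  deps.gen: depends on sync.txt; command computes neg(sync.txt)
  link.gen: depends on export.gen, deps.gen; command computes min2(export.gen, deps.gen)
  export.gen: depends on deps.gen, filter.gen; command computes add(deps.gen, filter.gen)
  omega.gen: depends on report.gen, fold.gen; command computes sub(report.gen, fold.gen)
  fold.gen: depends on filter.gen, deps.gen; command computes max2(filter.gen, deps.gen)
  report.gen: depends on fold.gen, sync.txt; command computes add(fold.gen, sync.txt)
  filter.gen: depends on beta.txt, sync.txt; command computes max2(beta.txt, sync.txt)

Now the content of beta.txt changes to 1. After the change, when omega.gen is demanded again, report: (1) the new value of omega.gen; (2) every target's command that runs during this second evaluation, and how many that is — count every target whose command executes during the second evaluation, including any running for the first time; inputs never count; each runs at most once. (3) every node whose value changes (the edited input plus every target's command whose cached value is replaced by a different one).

New value of omega.gen: -4.
Target commands that run: filter.gen, fold.gen, omega.gen, report.gen — 4 in total.
Values that change: beta.txt, filter.gen, fold.gen, report.gen.

First evaluation (everything demanded from the output):
  deps.gen = neg(-4) = 4
  filter.gen = max2(7, -4) = 7
  fold.gen = max2(7, 4) = 7
  report.gen = add(7, -4) = 3
  omega.gen = sub(3, 7) = -4

Propagation after the edit:
  filter.gen: runs — beta.txt 7->1; result 1.
  fold.gen: runs — filter.gen 7->1; result 4.
  report.gen: runs — fold.gen 7->4; result 0.
  omega.gen: runs — report.gen 3->0; fold.gen 7->4; result -4 (same value as before).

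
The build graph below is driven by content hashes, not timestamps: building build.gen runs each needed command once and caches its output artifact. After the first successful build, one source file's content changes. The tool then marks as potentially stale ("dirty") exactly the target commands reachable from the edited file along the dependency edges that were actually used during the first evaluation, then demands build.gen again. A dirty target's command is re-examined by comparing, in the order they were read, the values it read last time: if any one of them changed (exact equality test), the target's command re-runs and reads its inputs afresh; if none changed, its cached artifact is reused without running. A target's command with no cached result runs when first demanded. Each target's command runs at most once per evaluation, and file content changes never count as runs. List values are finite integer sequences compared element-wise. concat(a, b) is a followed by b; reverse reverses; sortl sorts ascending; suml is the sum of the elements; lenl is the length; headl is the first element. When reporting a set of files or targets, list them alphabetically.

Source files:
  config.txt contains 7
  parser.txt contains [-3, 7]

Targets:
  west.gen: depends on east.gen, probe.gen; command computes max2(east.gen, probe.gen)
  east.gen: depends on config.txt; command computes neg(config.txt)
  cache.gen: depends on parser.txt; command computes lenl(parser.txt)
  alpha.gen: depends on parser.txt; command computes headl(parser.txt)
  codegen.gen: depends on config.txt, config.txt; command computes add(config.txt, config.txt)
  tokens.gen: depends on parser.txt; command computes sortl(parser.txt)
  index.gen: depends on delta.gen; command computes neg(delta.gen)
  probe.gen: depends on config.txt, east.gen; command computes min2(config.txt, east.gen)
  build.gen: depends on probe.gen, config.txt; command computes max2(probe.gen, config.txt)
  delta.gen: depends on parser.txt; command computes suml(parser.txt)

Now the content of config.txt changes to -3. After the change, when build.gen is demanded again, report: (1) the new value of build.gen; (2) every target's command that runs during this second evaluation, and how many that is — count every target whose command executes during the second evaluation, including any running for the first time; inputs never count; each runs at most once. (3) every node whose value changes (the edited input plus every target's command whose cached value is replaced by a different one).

Initial pass — values computed on the first demand:
  east.gen = neg(7) = -7
  probe.gen = min2(7, -7) = -7
  build.gen = max2(-7, 7) = 7

Second demand — change propagation:
  east.gen: re-runs because config.txt 7->-3; new result 3.
  probe.gen: re-runs because config.txt 7->-3; east.gen -7->3; new result -3.
  build.gen: re-runs because probe.gen -7->-3; config.txt 7->-3; new result -3.

build.gen now evaluates to -3.
Run set: build.gen, east.gen, probe.gen (3 run).
Changed values: build.gen, config.txt, east.gen, probe.gen.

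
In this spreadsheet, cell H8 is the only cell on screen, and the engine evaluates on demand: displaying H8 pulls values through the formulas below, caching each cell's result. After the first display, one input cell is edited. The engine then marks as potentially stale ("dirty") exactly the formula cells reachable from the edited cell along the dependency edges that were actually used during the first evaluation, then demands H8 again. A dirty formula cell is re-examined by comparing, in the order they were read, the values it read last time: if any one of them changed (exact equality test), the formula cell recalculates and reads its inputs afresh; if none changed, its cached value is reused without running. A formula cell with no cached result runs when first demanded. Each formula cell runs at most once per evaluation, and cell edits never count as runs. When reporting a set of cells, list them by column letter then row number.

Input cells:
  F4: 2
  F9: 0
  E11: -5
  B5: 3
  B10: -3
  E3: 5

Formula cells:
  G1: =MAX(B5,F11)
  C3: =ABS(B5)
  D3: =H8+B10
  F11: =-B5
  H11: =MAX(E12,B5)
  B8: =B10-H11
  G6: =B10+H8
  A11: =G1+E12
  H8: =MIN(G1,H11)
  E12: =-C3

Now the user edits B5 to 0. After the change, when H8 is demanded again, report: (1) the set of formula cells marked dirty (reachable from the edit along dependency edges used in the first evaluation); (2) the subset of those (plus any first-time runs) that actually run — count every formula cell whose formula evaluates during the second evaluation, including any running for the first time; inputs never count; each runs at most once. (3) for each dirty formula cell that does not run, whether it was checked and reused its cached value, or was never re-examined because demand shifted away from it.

Dirty set: C3, E12, F11, G1, H8, H11.
Run set: C3, E12, F11, G1, H8, H11 (6 run).
All dirty formula cells ended up running.

Initial pass — values computed on the first demand:
  C3 = ABS(3) = 3
  E12 = -(3) = -3
  F11 = -(3) = -3
  G1 = MAX(3, -3) = 3
  H11 = MAX(-3, 3) = 3
  H8 = MIN(3, 3) = 3

Second demand — change propagation:
  C3: re-runs because B5 3->0; new result 0.
  E12: re-runs because C3 3->0; new result 0.
  F11: re-runs because B5 3->0; new result 0.
  G1: re-runs because B5 3->0; F11 -3->0; new result 0.
  H11: re-runs because E12 -3->0; B5 3->0; new result 0.
  H8: re-runs because G1 3->0; H11 3->0; new result 0.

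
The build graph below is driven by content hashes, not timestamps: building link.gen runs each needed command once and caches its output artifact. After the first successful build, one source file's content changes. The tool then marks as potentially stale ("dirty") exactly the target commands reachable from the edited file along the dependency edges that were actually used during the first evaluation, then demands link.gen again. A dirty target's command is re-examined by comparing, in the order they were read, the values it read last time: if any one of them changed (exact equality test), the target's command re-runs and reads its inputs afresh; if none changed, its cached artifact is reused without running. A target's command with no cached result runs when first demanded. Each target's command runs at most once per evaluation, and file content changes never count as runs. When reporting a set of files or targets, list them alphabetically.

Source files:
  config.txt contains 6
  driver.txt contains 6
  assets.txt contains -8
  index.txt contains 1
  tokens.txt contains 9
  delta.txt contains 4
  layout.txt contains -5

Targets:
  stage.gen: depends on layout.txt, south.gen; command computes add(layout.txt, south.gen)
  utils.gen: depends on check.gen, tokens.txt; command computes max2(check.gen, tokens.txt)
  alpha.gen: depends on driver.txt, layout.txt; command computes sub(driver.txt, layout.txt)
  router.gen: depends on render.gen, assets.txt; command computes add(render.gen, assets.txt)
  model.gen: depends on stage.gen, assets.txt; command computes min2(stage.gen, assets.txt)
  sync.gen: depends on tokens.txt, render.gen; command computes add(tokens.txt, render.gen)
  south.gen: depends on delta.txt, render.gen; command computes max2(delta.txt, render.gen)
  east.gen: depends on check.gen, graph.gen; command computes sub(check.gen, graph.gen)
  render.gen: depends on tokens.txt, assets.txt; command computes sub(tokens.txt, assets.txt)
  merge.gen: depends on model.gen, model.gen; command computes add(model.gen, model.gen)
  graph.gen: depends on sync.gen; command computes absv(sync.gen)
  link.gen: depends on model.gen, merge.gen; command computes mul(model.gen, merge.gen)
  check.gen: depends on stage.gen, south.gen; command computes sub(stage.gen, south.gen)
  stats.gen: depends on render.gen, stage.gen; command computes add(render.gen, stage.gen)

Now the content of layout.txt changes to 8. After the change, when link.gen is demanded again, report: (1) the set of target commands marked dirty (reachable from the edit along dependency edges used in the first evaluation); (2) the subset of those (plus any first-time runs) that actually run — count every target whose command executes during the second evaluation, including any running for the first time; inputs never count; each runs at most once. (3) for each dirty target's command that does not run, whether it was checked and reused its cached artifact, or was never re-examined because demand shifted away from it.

Initial pass — values computed on the first demand:
  render.gen = sub(9, -8) = 17
  south.gen = max2(4, 17) = 17
  stage.gen = add(-5, 17) = 12
  model.gen = min2(12, -8) = -8
  merge.gen = add(-8, -8) = -16
  link.gen = mul(-8, -16) = 128

Second demand — change propagation:
  stage.gen: re-runs because layout.txt -5->8; new result 25.
  model.gen: re-runs because stage.gen 12->25; new result -8 (unchanged).
  merge.gen: re-examined; everything it read last time is the same (model.gen unchanged, model.gen unchanged) — cache -16 kept, no run.
  link.gen: re-examined; everything it read last time is the same (model.gen unchanged, merge.gen unchanged) — cache 128 kept, no run.

The important point: model.gen recomputes to an identical value, and the output ends up unchanged.

Dirty set: link.gen, merge.gen, model.gen, stage.gen.
Run set: model.gen, stage.gen (2 run).
Re-examined without running (cache reused): link.gen, merge.gen.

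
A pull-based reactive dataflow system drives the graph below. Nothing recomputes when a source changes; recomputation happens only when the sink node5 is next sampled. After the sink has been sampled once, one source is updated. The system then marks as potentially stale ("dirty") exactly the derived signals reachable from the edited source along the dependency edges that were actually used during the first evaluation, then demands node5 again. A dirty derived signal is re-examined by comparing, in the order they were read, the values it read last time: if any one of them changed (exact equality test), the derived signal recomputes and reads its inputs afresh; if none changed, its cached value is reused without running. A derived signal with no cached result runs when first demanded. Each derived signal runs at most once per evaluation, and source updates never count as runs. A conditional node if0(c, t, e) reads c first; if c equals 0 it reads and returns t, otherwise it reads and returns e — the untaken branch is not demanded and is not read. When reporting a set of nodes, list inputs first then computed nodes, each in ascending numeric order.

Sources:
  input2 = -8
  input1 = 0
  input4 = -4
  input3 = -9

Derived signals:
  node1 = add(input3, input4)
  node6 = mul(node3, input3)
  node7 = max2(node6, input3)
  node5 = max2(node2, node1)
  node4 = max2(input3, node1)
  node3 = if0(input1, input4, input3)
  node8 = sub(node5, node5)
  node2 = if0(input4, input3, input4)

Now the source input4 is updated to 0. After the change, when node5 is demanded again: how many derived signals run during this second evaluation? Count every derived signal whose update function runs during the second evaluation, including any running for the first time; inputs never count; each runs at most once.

Derived signals that run: node1, node2, node5 — 3 in total.

First evaluation (everything demanded from the output):
  node1 = add(-9, -4) = -13
  node2 = if0(input4=-4 -> else branch input4) = -4
  node5 = max2(-4, -13) = -4

Propagation after the edit:
  node1: runs — input4 -4->0; result -9.
  node2: runs — input4 -4->0; input4 -4->0; result -9.
  node5: runs — node2 -4->-9; node1 -13->-9; result -9.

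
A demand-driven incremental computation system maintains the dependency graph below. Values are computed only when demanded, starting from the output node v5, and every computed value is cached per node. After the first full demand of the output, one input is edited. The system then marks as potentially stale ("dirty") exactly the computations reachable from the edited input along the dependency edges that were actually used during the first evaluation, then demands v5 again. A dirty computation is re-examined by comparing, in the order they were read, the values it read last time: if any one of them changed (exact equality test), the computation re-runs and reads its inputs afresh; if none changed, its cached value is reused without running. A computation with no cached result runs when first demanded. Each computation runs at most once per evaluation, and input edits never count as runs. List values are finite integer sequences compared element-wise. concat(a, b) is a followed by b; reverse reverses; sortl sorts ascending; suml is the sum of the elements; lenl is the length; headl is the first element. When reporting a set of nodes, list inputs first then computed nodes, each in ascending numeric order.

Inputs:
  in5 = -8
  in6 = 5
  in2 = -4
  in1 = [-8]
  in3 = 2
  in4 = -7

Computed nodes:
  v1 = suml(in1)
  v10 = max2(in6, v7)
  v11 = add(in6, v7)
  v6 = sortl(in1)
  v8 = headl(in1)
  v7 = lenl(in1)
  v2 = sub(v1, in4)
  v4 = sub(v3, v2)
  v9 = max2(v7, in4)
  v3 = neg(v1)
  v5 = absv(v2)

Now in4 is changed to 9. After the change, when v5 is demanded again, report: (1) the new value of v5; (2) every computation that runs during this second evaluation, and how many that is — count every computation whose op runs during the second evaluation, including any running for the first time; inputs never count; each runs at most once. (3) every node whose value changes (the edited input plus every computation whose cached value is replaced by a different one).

New value of v5: 17.
Computations that run: v2, v5 — 2 in total.
Values that change: in4, v2, v5.

First evaluation (everything demanded from the output):
  v1 = suml([-8]) = -8
  v2 = sub(-8, -7) = -1
  v5 = absv(-1) = 1

Propagation after the edit:
  v2: runs — in4 -7->9; result -17.
  v5: runs — v2 -1->-17; result 17.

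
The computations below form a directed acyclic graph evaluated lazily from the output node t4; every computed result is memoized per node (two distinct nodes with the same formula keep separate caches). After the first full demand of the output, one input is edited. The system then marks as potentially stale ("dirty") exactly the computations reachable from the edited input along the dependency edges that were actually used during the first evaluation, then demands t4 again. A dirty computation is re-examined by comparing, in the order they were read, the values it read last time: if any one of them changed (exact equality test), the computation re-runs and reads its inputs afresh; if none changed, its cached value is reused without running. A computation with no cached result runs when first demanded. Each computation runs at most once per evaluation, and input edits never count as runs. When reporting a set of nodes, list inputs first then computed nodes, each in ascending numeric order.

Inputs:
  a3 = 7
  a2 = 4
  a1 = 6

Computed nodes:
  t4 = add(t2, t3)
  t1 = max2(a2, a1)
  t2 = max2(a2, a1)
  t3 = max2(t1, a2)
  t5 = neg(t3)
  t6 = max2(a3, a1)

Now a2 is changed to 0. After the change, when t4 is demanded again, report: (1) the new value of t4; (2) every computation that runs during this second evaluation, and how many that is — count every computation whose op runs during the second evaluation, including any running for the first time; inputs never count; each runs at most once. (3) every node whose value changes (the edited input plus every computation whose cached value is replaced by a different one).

Demanding t4 again yields 12.
3 computations run: t1, t2, t3.
The nodes whose values change: a2.
Note where the cutoff bites: t4 is checked, finds nothing changed, and keeps its cache.

First demand of the output computes:
  t1 = max2(4, 6) = 6
  t2 = max2(4, 6) = 6
  t3 = max2(6, 4) = 6
  t4 = add(6, 6) = 12

After the edit, cleaning proceeds:
  t1: a read changed (a2 4->0) — executes, giving 6 — identical to its old value.
  t2: a read changed (a2 4->0) — executes, giving 6 — identical to its old value.
  t3: a read changed (a2 4->0) — executes, giving 6 — identical to its old value.
  t4: dirty, but its reads are unchanged (t2 unchanged, t3 unchanged); cached 12 stands.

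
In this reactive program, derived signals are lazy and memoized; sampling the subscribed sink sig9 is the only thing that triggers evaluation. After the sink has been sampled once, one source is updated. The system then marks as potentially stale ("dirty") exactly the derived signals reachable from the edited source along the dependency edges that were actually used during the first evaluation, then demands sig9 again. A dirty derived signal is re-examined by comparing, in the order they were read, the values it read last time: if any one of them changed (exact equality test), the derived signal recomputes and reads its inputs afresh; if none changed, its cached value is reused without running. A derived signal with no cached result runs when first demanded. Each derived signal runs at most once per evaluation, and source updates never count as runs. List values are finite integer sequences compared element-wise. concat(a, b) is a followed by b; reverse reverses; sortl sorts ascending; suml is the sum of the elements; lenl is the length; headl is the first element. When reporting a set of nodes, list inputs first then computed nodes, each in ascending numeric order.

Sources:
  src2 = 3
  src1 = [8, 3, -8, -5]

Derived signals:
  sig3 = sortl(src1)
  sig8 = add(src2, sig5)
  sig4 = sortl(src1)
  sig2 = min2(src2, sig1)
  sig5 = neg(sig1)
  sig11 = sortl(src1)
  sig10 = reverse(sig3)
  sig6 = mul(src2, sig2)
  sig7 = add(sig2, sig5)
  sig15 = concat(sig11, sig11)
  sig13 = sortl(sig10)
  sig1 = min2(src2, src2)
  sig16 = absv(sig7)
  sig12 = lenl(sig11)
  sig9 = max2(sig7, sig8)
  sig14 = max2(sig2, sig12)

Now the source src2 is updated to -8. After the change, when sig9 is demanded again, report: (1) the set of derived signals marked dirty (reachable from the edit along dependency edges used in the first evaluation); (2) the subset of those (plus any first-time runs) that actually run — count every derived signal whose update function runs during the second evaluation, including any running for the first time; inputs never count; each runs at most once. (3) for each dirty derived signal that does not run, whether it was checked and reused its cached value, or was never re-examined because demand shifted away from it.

The edit dirties: sig1, sig2, sig5, sig7, sig8, sig9.
5 derived signals run: sig1, sig2, sig5, sig7, sig8.
Cache hits after checking: sig9.
Note where the cutoff bites: sig9 is checked, finds nothing changed, and keeps its cache.

First demand of the output computes:
  sig1 = min2(3, 3) = 3
  sig2 = min2(3, 3) = 3
  sig5 = neg(3) = -3
  sig7 = add(3, -3) = 0
  sig8 = add(3, -3) = 0
  sig9 = max2(0, 0) = 0

After the edit, cleaning proceeds:
  sig1: a read changed (src2 3->-8; src2 3->-8) — executes, giving -8.
  sig2: a read changed (src2 3->-8; sig1 3->-8) — executes, giving -8.
  sig5: a read changed (sig1 3->-8) — executes, giving 8.
  sig7: a read changed (sig2 3->-8; sig5 -3->8) — executes, giving 0 — identical to its old value.
  sig8: a read changed (src2 3->-8; sig5 -3->8) — executes, giving 0 — identical to its old value.
  sig9: dirty, but its reads are unchanged (sig7 unchanged, sig8 unchanged); cached 0 stands.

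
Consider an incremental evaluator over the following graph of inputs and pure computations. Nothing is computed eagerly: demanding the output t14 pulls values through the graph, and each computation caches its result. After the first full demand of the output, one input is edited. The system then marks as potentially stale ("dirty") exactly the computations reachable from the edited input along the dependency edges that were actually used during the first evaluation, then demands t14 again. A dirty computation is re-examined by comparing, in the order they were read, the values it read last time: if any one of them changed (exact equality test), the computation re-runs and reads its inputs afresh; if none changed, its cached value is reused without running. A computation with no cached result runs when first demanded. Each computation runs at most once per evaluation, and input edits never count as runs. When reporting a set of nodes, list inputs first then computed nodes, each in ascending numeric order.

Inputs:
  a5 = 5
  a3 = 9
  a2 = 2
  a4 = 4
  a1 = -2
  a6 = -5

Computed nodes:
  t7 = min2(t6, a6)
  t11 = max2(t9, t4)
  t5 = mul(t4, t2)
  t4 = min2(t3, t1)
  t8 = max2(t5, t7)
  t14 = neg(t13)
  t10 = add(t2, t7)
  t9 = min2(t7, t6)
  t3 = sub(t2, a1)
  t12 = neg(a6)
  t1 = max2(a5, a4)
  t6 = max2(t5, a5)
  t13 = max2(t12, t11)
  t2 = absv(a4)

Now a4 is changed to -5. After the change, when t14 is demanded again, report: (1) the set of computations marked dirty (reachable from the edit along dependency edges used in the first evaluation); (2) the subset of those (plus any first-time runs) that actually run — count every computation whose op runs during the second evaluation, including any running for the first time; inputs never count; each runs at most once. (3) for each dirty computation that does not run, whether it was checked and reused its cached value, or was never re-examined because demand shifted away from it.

Dirty set: t1, t2, t3, t4, t5, t6, t7, t9, t11, t13, t14.
Run set: t1, t2, t3, t4, t5, t6, t7, t9 (8 run).
Re-examined without running (cache reused): t11, t13, t14.
The important point: at t11 every value read last time is unchanged, so the dirty flag clears without a run.

Initial pass — values computed on the first demand:
  t1 = max2(5, 4) = 5
  t2 = absv(4) = 4
  t3 = sub(4, -2) = 6
  t4 = min2(6, 5) = 5
  t5 = mul(5, 4) = 20
  t6 = max2(20, 5) = 20
  t7 = min2(20, -5) = -5
  t9 = min2(-5, 20) = -5
  t11 = max2(-5, 5) = 5
  t12 = neg(-5) = 5
  t13 = max2(5, 5) = 5
  t14 = neg(5) = -5

Second demand — change propagation:
  t1: re-runs because a4 4->-5; new result 5 (unchanged).
  t2: re-runs because a4 4->-5; new result 5.
  t3: re-runs because t2 4->5; new result 7.
  t4: re-runs because t3 6->7; new result 5 (unchanged).
  t5: re-runs because t2 4->5; new result 25.
  t6: re-runs because t5 20->25; new result 25.
  t7: re-runs because t6 20->25; new result -5 (unchanged).
  t9: re-runs because t6 20->25; new result -5 (unchanged).
  t11: re-examined; everything it read last time is the same (t9 unchanged, t4 unchanged) — cache 5 kept, no run.
  t13: re-examined; everything it read last time is the same (t12 unchanged, t11 unchanged) — cache 5 kept, no run.
  t14: re-examined; everything it read last time is the same (t13 unchanged) — cache -5 kept, no run.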